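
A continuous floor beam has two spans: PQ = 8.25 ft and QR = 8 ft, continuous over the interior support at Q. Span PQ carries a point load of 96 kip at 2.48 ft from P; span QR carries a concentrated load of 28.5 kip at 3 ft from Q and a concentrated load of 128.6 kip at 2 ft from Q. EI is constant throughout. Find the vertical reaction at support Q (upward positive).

Insert a hinge at Q; M_Q is the redundant, and each span becomes simply supported.
End slopes at the hinge Q, treating each span as simply supported:
  span PQ: point load 96 at a = 2.48: Pab(L + a)/(6LEI) = 297.8/EI
  span QR: point load 28.5 at a = 3: Pab(L + b)/(6LEI) = 115.8/EI
  span QR: point load 128.6 at a = 2: Pab(L + b)/(6LEI) = 450.1/EI
  relative rotation θ_0 = (297.8 + 565.9)/EI = 863.7/EI
A unit hogging moment at Q produces rotation L₁/(3EI) + L₂/(3EI) = 5.417/EI.
Slope continuity at Q: θ_0 = M_Q·5.417/EI, so M_Q = 863.7/5.417 = 159.4 kip·ft (hogging).
Span PQ, ΣM about P with M_Q applied at Q: R_Q^{PQ}·8.25 = 238.1 + 159.4, so R_Q^{PQ} = 48.18 kip and R_P = 96 − 48.18 = 47.82 kip.
Span QR, ΣM about R: R_Q^{QR}·8 = 914.1 + 159.4, so R_Q^{QR} = 134.2 kip and R_R = 157.1 − 134.2 = 22.91 kip.
R_Q = 48.18 + 134.2 = 182.4 kip.

R_Q = 182.4 kip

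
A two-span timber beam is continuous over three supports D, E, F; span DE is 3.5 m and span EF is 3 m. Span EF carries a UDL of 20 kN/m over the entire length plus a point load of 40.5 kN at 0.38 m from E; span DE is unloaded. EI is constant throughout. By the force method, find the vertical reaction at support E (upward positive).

R_E = 75.4 kN

Take M_E as the redundant. Released structure: two simple spans DE and EF with a hinge at E.
Discontinuity in slope at E on the released structure — sum the simple-span end rotations:
  span EF: UDL 20: wL³/(24EI) = 22.5/EI
  span EF: point load 40.5 at a = 0.38: Pab(L + b)/(6LEI) = 12.59/EI
  relative rotation θ_0 = (0 + 35.09)/EI = 35.09/EI
A unit hogging moment at E produces rotation L₁/(3EI) + L₂/(3EI) = 2.167/EI.
Slope continuity at E: θ_0 = M_E·2.167/EI, so M_E = 35.09/2.167 = 16.2 kN·m (hogging).
Span DE, ΣM about D with M_E applied at E: R_E^{DE}·3.5 = 0 + 16.2, so R_E^{DE} = 4.627 kN and R_D = 0 − 4.627 = -4.627 kN.
Span EF, ΣM about F: R_E^{EF}·3 = 196.1 + 16.2, so R_E^{EF} = 70.77 kN and R_F = 100.5 − 70.77 = 29.73 kN.
R_E = 4.627 + 70.77 = 75.4 kN.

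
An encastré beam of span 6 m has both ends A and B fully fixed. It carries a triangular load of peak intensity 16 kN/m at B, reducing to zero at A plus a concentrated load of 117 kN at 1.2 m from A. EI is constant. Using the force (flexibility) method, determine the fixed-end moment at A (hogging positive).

M_A = 109.1 kN·m

Take the two fixed-end moments M_A, M_B as redundants; the released structure is the simple span AB.
Simple-span end rotations at A and B under the given loads:
  at A: triangular load, peak 16: 7w₀L³/(360EI) = 67.2/EI
  at B: triangular load, peak 16: w₀L³/(45EI) = 76.8/EI
  at A: point load 117 at a = 1.2: Pab(L + b)/(6LEI) = 202.2/EI
  at B: point load 117 at a = 1.2: Pab(L + a)/(6LEI) = 134.8/EI
  θ_A0 = 269.4/EI,  θ_B0 = 211.6/EI
Flexibility coefficients: a unit moment at one end gives L/(3EI) there and L/(6EI) at the far end, so f₁₁ = f₂₂ = 2/EI and f₁₂ = f₂₁ = 1/EI.
Compatibility — zero rotation at each built-in end:
  2 M_A + 1 M_B = 269.4
  1 M_A + 2 M_B = 211.6
Solving the pair gives M_A = 109.1 kN·m and M_B = 51.26 kN·m (hogging).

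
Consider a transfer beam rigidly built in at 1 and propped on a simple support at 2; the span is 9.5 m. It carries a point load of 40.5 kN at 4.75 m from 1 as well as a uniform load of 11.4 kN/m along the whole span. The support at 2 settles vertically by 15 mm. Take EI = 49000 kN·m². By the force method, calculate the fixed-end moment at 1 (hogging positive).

M_1 = 225.2 kN·m

Choose R_2 as the redundant. The primary structure is the cantilever fixed at 1.
Downward deflection at the released point 2 due to the loads:
  point load 40.5 at a = 4.75: Pa²(3L − a)/(6EI) = 3617/EI
  UDL 11.4: wL⁴/(8EI) = 11607/EI
  δ_0 = 15224/EI
Flexibility coefficient — unit upward force at 2: δ_{22} = L³/(3EI) = 285.8/EI.
With EI = 49000 kN·m²: δ_0 = 0.31069 m and δ_{22} = 0.005832 m/kN.
Compatibility — the beam at 2 must follow the support down by 0.015 m: δ_0 − R_2·δ_{22} = 0.015, so R_2 = (0.31069 − 0.015)/0.005832 = 50.7 kN.
Moment equilibrium about 1: M_1 = Σ(load moments about 1) − R_2·L = 706.8 − 50.7×9.5 = 225.2 kN·m.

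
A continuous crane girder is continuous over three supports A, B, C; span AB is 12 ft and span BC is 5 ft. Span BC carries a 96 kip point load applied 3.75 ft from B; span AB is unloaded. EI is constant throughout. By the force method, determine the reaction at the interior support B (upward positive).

Release continuity at B by inserting a hinge; the redundant is the internal moment M_B. The primary structure is two simply-supported spans AB and BC.
Rotations at B on the released spans (each span's end-slope, ×1/EI):
  span BC: point load 96 at a = 3.75: Pab(L + b)/(6LEI) = 93.75/EI
  relative rotation θ_0 = (0 + 93.75)/EI = 93.75/EI
A unit hogging moment at B produces rotation L₁/(3EI) + L₂/(3EI) = 5.667/EI.
Slope continuity at B: θ_0 = M_B·5.667/EI, so M_B = 93.75/5.667 = 16.54 kip·ft (hogging).
Span AB, ΣM about A with M_B applied at B: R_B^{AB}·12 = 0 + 16.54, so R_B^{AB} = 1.379 kip and R_A = 0 − 1.379 = -1.379 kip.
Span BC, ΣM about C: R_B^{BC}·5 = 120 + 16.54, so R_B^{BC} = 27.31 kip and R_C = 96 − 27.31 = 68.69 kip.
R_B = 1.379 + 27.31 = 28.69 kip.

R_B = 28.69 kip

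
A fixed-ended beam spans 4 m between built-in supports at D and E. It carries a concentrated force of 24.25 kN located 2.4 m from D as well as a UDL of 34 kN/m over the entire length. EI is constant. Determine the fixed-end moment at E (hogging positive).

Release both end moments; the primary structure is a simply-supported span DE with redundants M_D and M_E.
On the primary (simply-supported) span, the end slopes from the loading are:
  at D: point load 24.25 at a = 2.4: Pab(L + b)/(6LEI) = 21.73/EI
  at E: point load 24.25 at a = 2.4: Pab(L + a)/(6LEI) = 24.83/EI
  at D: UDL 34: wL³/(24EI) = 90.67/EI
  at E: UDL 34: wL³/(24EI) = 90.67/EI
  θ_D0 = 112.4/EI,  θ_E0 = 115.5/EI
Flexibility coefficients: a unit moment at one end gives L/(3EI) there and L/(6EI) at the far end, so f₁₁ = f₂₂ = 1.333/EI and f₁₂ = f₂₁ = 0.6667/EI.
Compatibility — zero rotation at each built-in end:
  1.333 M_D + 0.6667 M_E = 112.4
  0.6667 M_D + 1.333 M_E = 115.5
Solving the pair gives M_D = 54.65 kN·m and M_E = 59.3 kN·m (hogging).

M_E = 59.3 kN·m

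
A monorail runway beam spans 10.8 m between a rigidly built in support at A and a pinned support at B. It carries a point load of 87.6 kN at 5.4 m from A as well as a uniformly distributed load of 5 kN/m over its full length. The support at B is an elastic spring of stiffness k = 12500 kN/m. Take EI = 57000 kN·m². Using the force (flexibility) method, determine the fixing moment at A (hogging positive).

Release the roller at B. Primary structure: cantilever fixed at A.
Downward deflection at the released point B due to the loads:
  point load 87.6 at a = 5.4: Pa²(3L − a)/(6EI) = 11495/EI
  UDL 5: wL⁴/(8EI) = 8503/EI
  δ_0 = 19998/EI
Tip deflection under a unit load at B: L³/(3EI) = 419.9/EI.
With EI = 57000 kN·m²: δ_0 = 0.35084 m and δ_{BB} = 0.007367 m/kN.
Compatibility — the spring shortens by R_B/k under the reaction it provides: δ_0 − R_B·δ_{BB} = R_B/k. With 1/k = 0.00008 m/kN, R_B = δ_0 / (δ_{BB} + 1/k) = 0.35084 / (0.007367 + 0.00008) = 47.11 kN.
Moment equilibrium about A: M_A = Σ(load moments about A) − R_B·L = 764.6 − 47.11×10.8 = 255.8 kN·m.

M_A = 255.8 kN·m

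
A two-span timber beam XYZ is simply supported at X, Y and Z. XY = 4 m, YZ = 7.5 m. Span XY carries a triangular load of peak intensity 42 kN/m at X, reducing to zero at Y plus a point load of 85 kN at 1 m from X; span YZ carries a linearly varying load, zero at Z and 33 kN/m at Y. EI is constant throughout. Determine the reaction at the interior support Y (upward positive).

Release continuity at Y by inserting a hinge; the redundant is the internal moment M_Y. The primary structure is two simply-supported spans XY and YZ.
Discontinuity in slope at Y on the released structure — sum the simple-span end rotations:
  span XY: triangular load, peak 42: 7w₀L³/(360EI) = 52.27/EI
  span XY: point load 85 at a = 1: Pab(L + a)/(6LEI) = 53.12/EI
  span YZ: triangular load, peak 33: w₀L³/(45EI) = 309.4/EI
  relative rotation θ_0 = (105.4 + 309.4)/EI = 414.8/EI
A unit hogging moment at Y produces rotation L₁/(3EI) + L₂/(3EI) = 3.833/EI.
Compatibility: M_Y·(L₁+L₂)/(3EI) = θ_0, giving M_Y = 108.2 kN·m (hogging).
Span XY, ΣM about X with M_Y applied at Y: R_Y^{XY}·4 = 197 + 108.2, so R_Y^{XY} = 76.3 kN and R_X = 169 − 76.3 = 92.7 kN.
Span YZ, ΣM about Z: R_Y^{YZ}·7.5 = 618.8 + 108.2, so R_Y^{YZ} = 96.93 kN and R_Z = 123.8 − 96.93 = 26.82 kN.
R_Y = 76.3 + 96.93 = 173.2 kN.

R_Y = 173.2 kN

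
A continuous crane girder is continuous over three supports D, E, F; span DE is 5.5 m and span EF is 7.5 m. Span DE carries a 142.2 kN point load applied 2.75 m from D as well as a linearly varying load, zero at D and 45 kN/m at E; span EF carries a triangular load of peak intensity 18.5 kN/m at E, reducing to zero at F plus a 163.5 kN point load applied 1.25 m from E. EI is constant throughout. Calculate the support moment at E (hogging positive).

M_E = 230.5 kN·m

Release continuity at E by inserting a hinge; the redundant is the internal moment M_E. The primary structure is two simply-supported spans DE and EF.
Rotations at E on the released spans (each span's end-slope, ×1/EI):
  span DE: point load 142.2 at a = 2.75: Pab(L + a)/(6LEI) = 268.8/EI
  span DE: triangular load, peak 45: w₀L³/(45EI) = 166.4/EI
  span EF: triangular load, peak 18.5: w₀L³/(45EI) = 173.4/EI
  span EF: point load 163.5 at a = 1.25: Pab(L + b)/(6LEI) = 390.3/EI
  relative rotation θ_0 = (435.2 + 563.7)/EI = 999/EI
A unit hogging moment at E produces rotation L₁/(3EI) + L₂/(3EI) = 4.333/EI.
Compatibility: M_E·(L₁+L₂)/(3EI) = θ_0, giving M_E = 230.5 kN·m (hogging).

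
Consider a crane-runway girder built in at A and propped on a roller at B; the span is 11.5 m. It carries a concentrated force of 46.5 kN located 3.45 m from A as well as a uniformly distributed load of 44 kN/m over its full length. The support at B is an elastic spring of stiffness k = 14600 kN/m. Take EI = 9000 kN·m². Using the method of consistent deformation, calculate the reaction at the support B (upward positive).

Choose R_B as the redundant. The primary structure is the cantilever fixed at A.
Deflection at B on the released cantilever, summing each load's contribution:
  point load 46.5 at a = 3.45: Pa²(3L − a)/(6EI) = 2864/EI
  UDL 44: wL⁴/(8EI) = 96195/EI
  δ_0 = 99060/EI
Tip deflection under a unit load at B: L³/(3EI) = 507/EI.
With EI = 9000 kN·m²: δ_0 = 11.007 m and δ_{BB} = 0.056329 m/kN.
Compatibility — the spring shortens by R_B/k under the reaction it provides: δ_0 − R_B·δ_{BB} = R_B/k. With 1/k = 0.000068 m/kN, R_B = δ_0 / (δ_{BB} + 1/k) = 11.007 / (0.056329 + 0.000068) = 195.2 kN.

R_B = 195.2 kN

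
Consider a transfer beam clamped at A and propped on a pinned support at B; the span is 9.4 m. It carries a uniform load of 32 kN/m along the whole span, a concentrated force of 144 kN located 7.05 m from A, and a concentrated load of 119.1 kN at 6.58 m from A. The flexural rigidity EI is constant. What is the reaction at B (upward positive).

Release the roller at B. Primary structure: cantilever fixed at A.
Primary-structure tip deflection at B by superposition:
  UDL 32: wL⁴/(8EI) = 31230/EI
  point load 144 at a = 7.05: Pa²(3L − a)/(6EI) = 25229/EI
  point load 119.1 at a = 6.58: Pa²(3L − a)/(6EI) = 18581/EI
  δ_0 = 75040/EI
Tip deflection under a unit load at B: L³/(3EI) = 276.9/EI.
Compatibility at B: δ_0 − R_B·δ_{BB} = 0, so R_B = 75040/276.9 = 271 kN.

R_B = 271 kN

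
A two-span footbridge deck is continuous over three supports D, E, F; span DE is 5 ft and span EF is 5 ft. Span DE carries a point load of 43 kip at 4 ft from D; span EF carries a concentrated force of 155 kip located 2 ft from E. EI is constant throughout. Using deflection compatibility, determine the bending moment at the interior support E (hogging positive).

Take M_E as the redundant. Released structure: two simple spans DE and EF with a hinge at E.
Discontinuity in slope at E on the released structure — sum the simple-span end rotations:
  span DE: point load 43 at a = 4: Pab(L + a)/(6LEI) = 51.6/EI
  span EF: point load 155 at a = 2: Pab(L + b)/(6LEI) = 248/EI
  relative rotation θ_0 = (51.6 + 248)/EI = 299.6/EI
A unit hogging moment at E produces rotation L₁/(3EI) + L₂/(3EI) = 3.333/EI.
Compatibility: M_E·(L₁+L₂)/(3EI) = θ_0, giving M_E = 89.88 kip·ft (hogging).

M_E = 89.88 kip·ft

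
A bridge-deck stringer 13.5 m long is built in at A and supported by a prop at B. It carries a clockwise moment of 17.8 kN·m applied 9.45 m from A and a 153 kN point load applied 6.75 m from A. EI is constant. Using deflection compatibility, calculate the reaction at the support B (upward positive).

Remove the prop at B; the released (primary) structure is a cantilever built in at A.
Free-end deflection of the primary structure under the applied loading (downward +):
  clockwise couple 17.8 at a = 9.45: M₀a(2L − a)/(2EI) = 1476/EI
  point load 153 at a = 6.75: Pa²(3L − a)/(6EI) = 39212/EI
  δ_0 = 40688/EI
Flexibility coefficient — unit upward force at B: δ_{BB} = L³/(3EI) = 820.1/EI.
Compatibility at B: δ_0 − R_B·δ_{BB} = 0, so R_B = 40688/820.1 = 49.61 kN.

R_B = 49.61 kN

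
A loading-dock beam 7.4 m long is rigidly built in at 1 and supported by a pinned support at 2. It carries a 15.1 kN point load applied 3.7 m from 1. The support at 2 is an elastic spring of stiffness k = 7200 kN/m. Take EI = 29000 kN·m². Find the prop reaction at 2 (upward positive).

R_2 = 4.582 kN

Release the roller at 2. Primary structure: cantilever fixed at 1.
Free-end deflection of the primary structure under the applied loading (downward +):
  point load 15.1 at a = 3.7: Pa²(3L − a)/(6EI) = 637.4/EI
Flexibility coefficient — unit upward force at 2: δ_{22} = L³/(3EI) = 135.1/EI.
With EI = 29000 kN·m²: δ_0 = 0.021979 m and δ_{22} = 0.004658 m/kN.
Compatibility — the spring shortens by R_2/k under the reaction it provides: δ_0 − R_2·δ_{22} = R_2/k. With 1/k = 0.000139 m/kN, R_2 = δ_0 / (δ_{22} + 1/k) = 0.021979 / (0.004658 + 0.000139) = 4.582 kN.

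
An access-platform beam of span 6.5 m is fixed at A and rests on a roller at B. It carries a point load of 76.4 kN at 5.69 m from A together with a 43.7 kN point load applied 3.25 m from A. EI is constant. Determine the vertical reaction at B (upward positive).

R_B = 75.85 kN

Take the reaction at B as the redundant and release it; the primary structure is a cantilever fixed at A.
Deflection at B on the released cantilever, summing each load's contribution:
  point load 76.4 at a = 5.69: Pa²(3L − a)/(6EI) = 5693/EI
  point load 43.7 at a = 3.25: Pa²(3L − a)/(6EI) = 1250/EI
  δ_0 = 6943/EI
Flexibility coefficient — unit upward force at B: δ_{BB} = L³/(3EI) = 91.54/EI.
The prop prevents deflection at B: R_B = δ_0/δ_{BB} = 6943/91.54 = 75.85 kN.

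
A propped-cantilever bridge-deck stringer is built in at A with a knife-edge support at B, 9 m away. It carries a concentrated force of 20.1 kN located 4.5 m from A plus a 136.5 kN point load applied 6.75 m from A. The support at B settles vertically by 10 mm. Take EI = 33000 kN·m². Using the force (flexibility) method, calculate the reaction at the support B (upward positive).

R_B = 91.3 kN

Release the roller at B. Primary structure: cantilever fixed at A.
Downward deflection at the released point B due to the loads:
  point load 20.1 at a = 4.5: Pa²(3L − a)/(6EI) = 1526/EI
  point load 136.5 at a = 6.75: Pa²(3L − a)/(6EI) = 20990/EI
  δ_0 = 22516/EI
Flexibility coefficient — unit upward force at B: δ_{BB} = L³/(3EI) = 243/EI.
With EI = 33000 kN·m²: δ_0 = 0.68232 m and δ_{BB} = 0.007364 m/kN.
Compatibility — the beam at B must follow the support down by 0.01 m: δ_0 − R_B·δ_{BB} = 0.01, so R_B = (0.68232 − 0.01)/0.007364 = 91.3 kN.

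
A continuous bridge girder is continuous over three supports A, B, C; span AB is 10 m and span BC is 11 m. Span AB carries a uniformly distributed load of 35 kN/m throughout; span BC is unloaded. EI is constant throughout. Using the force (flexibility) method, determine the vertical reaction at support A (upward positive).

R_A = 154.2 kN

Take M_B as the redundant. Released structure: two simple spans AB and BC with a hinge at B.
Rotations at B on the released spans (each span's end-slope, ×1/EI):
  span AB: UDL 35: wL³/(24EI) = 1458/EI
  relative rotation θ_0 = (1458 + 0)/EI = 1458/EI
A unit hogging moment at B produces rotation L₁/(3EI) + L₂/(3EI) = 7/EI.
Slope continuity at B: θ_0 = M_B·7/EI, so M_B = 1458/7 = 208.3 kN·m (hogging).
Span AB, ΣM about A with M_B applied at B: R_B^{AB}·10 = 1750 + 208.3, so R_B^{AB} = 195.8 kN and R_A = 350 − 195.8 = 154.2 kN.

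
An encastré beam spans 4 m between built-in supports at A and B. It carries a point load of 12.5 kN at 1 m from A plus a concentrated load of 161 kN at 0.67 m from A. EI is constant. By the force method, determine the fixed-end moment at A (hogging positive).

M_A = 81.79 kN·m

Release both end moments; the primary structure is a simply-supported span AB with redundants M_A and M_B.
Simple-span end rotations at A and B under the given loads:
  at A: point load 12.5 at a = 1: Pab(L + b)/(6LEI) = 10.94/EI
  at B: point load 12.5 at a = 1: Pab(L + a)/(6LEI) = 7.812/EI
  at A: point load 161 at a = 0.67: Pab(L + b)/(6LEI) = 109.7/EI
  at B: point load 161 at a = 0.67: Pab(L + a)/(6LEI) = 69.9/EI
  θ_A0 = 120.6/EI,  θ_B0 = 77.71/EI
Flexibility coefficients: a unit moment at one end gives L/(3EI) there and L/(6EI) at the far end, so f₁₁ = f₂₂ = 1.333/EI and f₁₂ = f₂₁ = 0.6667/EI.
Compatibility — zero rotation at each built-in end:
  1.333 M_A + 0.6667 M_B = 120.6
  0.6667 M_A + 1.333 M_B = 77.71
Solving the pair gives M_A = 81.79 kN·m and M_B = 17.39 kN·m (hogging).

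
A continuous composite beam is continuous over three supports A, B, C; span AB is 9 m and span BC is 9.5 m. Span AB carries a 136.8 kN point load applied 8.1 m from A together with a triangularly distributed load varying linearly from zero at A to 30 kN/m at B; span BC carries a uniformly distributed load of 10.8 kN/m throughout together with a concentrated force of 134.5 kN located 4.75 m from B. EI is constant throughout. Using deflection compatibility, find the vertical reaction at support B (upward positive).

Take M_B as the redundant. Released structure: two simple spans AB and BC with a hinge at B.
End slopes at the hinge B, treating each span as simply supported:
  span AB: point load 136.8 at a = 8.1: Pab(L + a)/(6LEI) = 315.8/EI
  span AB: triangular load, peak 30: w₀L³/(45EI) = 486/EI
  span BC: UDL 10.8: wL³/(24EI) = 385.8/EI
  span BC: point load 134.5 at a = 4.75: Pab(L + b)/(6LEI) = 758.7/EI
  relative rotation θ_0 = (801.8 + 1144)/EI = 1946/EI
A unit hogging moment at B produces rotation L₁/(3EI) + L₂/(3EI) = 6.167/EI.
Slope continuity at B: θ_0 = M_B·6.167/EI, so M_B = 1946/6.167 = 315.6 kN·m (hogging).
Span AB, ΣM about A with M_B applied at B: R_B^{AB}·9 = 1918 + 315.6, so R_B^{AB} = 248.2 kN and R_A = 271.8 − 248.2 = 23.61 kN.
Span BC, ΣM about C: R_B^{BC}·9.5 = 1126 + 315.6, so R_B^{BC} = 151.8 kN and R_C = 237.1 − 151.8 = 85.33 kN.
R_B = 248.2 + 151.8 = 400 kN.

R_B = 400 kN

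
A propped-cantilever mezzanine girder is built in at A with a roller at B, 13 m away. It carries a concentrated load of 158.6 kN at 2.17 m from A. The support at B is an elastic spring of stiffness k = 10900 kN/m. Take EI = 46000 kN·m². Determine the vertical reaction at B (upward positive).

Remove the prop at B; the released (primary) structure is a cantilever built in at A.
Downward deflection at the released point B due to the loads:
  point load 158.6 at a = 2.17: Pa²(3L − a)/(6EI) = 4584/EI
Flexibility coefficient — unit upward force at B: δ_{BB} = L³/(3EI) = 732.3/EI.
With EI = 46000 kN·m²: δ_0 = 0.099659 m and δ_{BB} = 0.01592 m/kN.
Compatibility — the spring shortens by R_B/k under the reaction it provides: δ_0 − R_B·δ_{BB} = R_B/k. With 1/k = 0.000092 m/kN, R_B = δ_0 / (δ_{BB} + 1/k) = 0.099659 / (0.01592 + 0.000092) = 6.224 kN.

R_B = 6.224 kN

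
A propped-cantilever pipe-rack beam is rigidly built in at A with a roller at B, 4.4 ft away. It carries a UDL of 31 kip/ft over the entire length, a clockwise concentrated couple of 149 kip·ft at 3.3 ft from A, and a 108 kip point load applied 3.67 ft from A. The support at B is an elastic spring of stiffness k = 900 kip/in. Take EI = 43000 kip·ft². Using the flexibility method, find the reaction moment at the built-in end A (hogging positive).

Remove the prop at B; the released (primary) structure is a cantilever built in at A.
Downward deflection at the released point B due to the loads:
  UDL 31: wL⁴/(8EI) = 1452/EI
  clockwise couple 149 at a = 3.3: M₀a(2L − a)/(2EI) = 1352/EI
  point load 108 at a = 3.67: Pa²(3L − a)/(6EI) = 2310/EI
  δ_0 = 5115/EI
Flexibility coefficient — unit upward force at B: δ_{BB} = L³/(3EI) = 28.39/EI.
With EI = 43000 kip·ft²: δ_0 = 0.11895 ft and δ_{BB} = 0.00066 ft/kip.
Compatibility — the spring shortens by R_B/k under the reaction it provides: δ_0 − R_B·δ_{BB} = R_B/k. With 1/k = 1/(900×12) ft/kip = 0.000093 ft/kip, R_B = δ_0 / (δ_{BB} + 1/k) = 0.11895 / (0.00066 + 0.000093) = 158 kip.
Moment equilibrium about A: M_A = Σ(load moments about A) − R_B·L = 845.4 − 158×4.4 = 150.3 kip·ft.

M_A = 150.3 kip·ft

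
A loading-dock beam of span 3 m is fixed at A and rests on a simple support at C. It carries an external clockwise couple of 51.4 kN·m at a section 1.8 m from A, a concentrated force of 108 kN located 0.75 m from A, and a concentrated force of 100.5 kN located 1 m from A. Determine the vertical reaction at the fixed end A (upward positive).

Take the reaction at C as the redundant and release it; the primary structure is a cantilever fixed at A.
Deflection at C on the released cantilever, summing each load's contribution:
  clockwise couple 51.4 at a = 1.8: M₀a(2L − a)/(2EI) = 194.3/EI
  point load 108 at a = 0.75: Pa²(3L − a)/(6EI) = 83.53/EI
  point load 100.5 at a = 1: Pa²(3L − a)/(6EI) = 134/EI
  δ_0 = 411.8/EI
Tip deflection under a unit load at C: L³/(3EI) = 9/EI.
The prop prevents deflection at C: R_C = δ_0/δ_{CC} = 411.8/9 = 45.76 kN.
Vertical equilibrium: R_A = ΣP − R_C = 208.5 − 45.76 = 162.7 kN.

R_A = 162.7 kN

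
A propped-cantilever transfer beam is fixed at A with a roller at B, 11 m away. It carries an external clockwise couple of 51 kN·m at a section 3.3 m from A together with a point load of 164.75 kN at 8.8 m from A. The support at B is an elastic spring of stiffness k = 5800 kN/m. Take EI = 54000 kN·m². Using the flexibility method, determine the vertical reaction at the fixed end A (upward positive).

R_A = 47.68 kN

Release the roller at B. Primary structure: cantilever fixed at A.
Free-end deflection of the primary structure under the applied loading (downward +):
  clockwise couple 51 at a = 3.3: M₀a(2L − a)/(2EI) = 1574/EI
  point load 164.75 at a = 8.8: Pa²(3L − a)/(6EI) = 51458/EI
  δ_0 = 53032/EI
Flexibility coefficient — unit upward force at B: δ_{BB} = L³/(3EI) = 443.7/EI.
With EI = 54000 kN·m²: δ_0 = 0.98207 m and δ_{BB} = 0.008216 m/kN.
Compatibility — the spring shortens by R_B/k under the reaction it provides: δ_0 − R_B·δ_{BB} = R_B/k. With 1/k = 0.000172 m/kN, R_B = δ_0 / (δ_{BB} + 1/k) = 0.98207 / (0.008216 + 0.000172) = 117.1 kN.
Vertical equilibrium: R_A = ΣP − R_B = 164.8 − 117.1 = 47.68 kN.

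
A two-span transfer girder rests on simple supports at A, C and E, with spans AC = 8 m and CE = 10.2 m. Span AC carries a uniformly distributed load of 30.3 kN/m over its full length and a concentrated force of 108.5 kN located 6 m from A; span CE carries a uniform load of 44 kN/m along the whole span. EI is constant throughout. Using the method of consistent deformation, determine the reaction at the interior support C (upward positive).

R_C = 536.2 kN

Take M_C as the redundant. Released structure: two simple spans AC and CE with a hinge at C.
End slopes at the hinge C, treating each span as simply supported:
  span AC: UDL 30.3: wL³/(24EI) = 646.4/EI
  span AC: point load 108.5 at a = 6: Pab(L + a)/(6LEI) = 379.8/EI
  span CE: UDL 44: wL³/(24EI) = 1946/EI
  relative rotation θ_0 = (1026 + 1946)/EI = 2972/EI
A unit hogging moment at C produces rotation L₁/(3EI) + L₂/(3EI) = 6.067/EI.
Slope continuity at C: θ_0 = M_C·6.067/EI, so M_C = 2972/6.067 = 489.8 kN·m (hogging).
Span AC, ΣM about A with M_C applied at C: R_C^{AC}·8 = 1621 + 489.8, so R_C^{AC} = 263.8 kN and R_A = 350.9 − 263.8 = 87.09 kN.
Span CE, ΣM about E: R_C^{CE}·10.2 = 2289 + 489.8, so R_C^{CE} = 272.4 kN and R_E = 448.8 − 272.4 = 176.4 kN.
R_C = 263.8 + 272.4 = 536.2 kN.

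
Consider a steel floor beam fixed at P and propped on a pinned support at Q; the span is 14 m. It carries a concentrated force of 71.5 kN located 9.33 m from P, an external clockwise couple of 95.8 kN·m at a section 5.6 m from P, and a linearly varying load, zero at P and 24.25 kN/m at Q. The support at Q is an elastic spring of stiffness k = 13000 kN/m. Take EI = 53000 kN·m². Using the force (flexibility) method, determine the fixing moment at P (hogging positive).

Take the reaction at Q as the redundant and release it; the primary structure is a cantilever fixed at P.
Downward deflection at the released point Q due to the loads:
  point load 71.5 at a = 9.33: Pa²(3L − a)/(6EI) = 33890/EI
  clockwise couple 95.8 at a = 5.6: M₀a(2L − a)/(2EI) = 6009/EI
  triangular load, peak 24.25 at the free end: 11w₀L⁴/(120EI) = 85396/EI
  δ_0 = 125294/EI
Tip deflection under a unit load at Q: L³/(3EI) = 914.7/EI.
With EI = 53000 kN·m²: δ_0 = 2.364 m and δ_{QQ} = 0.017258 m/kN.
Compatibility — the spring shortens by R_Q/k under the reaction it provides: δ_0 − R_Q·δ_{QQ} = R_Q/k. With 1/k = 0.000077 m/kN, R_Q = δ_0 / (δ_{QQ} + 1/k) = 2.364 / (0.017258 + 0.000077) = 136.4 kN.
Moment equilibrium about P: M_P = Σ(load moments about P) − R_Q·L = 2347 − 136.4×14 = 438 kN·m.

M_P = 438 kN·m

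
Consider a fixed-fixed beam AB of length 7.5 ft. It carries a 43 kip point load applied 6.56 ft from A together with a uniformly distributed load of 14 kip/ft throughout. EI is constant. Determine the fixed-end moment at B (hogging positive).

Take the two fixed-end moments M_A, M_B as redundants; the released structure is the simple span AB.
On the primary (simply-supported) span, the end slopes from the loading are:
  at A: point load 43 at a = 6.56: Pab(L + b)/(6LEI) = 49.73/EI
  at B: point load 43 at a = 6.56: Pab(L + a)/(6LEI) = 82.85/EI
  at A: UDL 14: wL³/(24EI) = 246.1/EI
  at B: UDL 14: wL³/(24EI) = 246.1/EI
  θ_A0 = 295.8/EI,  θ_B0 = 328.9/EI
Flexibility coefficients: a unit moment at one end gives L/(3EI) there and L/(6EI) at the far end, so f₁₁ = f₂₂ = 2.5/EI and f₁₂ = f₂₁ = 1.25/EI.
Compatibility — zero rotation at each built-in end:
  2.5 M_A + 1.25 M_B = 295.8
  1.25 M_A + 2.5 M_B = 328.9
Solving the pair gives M_A = 70.06 kip·ft and M_B = 96.55 kip·ft (hogging).

M_B = 96.55 kip·ft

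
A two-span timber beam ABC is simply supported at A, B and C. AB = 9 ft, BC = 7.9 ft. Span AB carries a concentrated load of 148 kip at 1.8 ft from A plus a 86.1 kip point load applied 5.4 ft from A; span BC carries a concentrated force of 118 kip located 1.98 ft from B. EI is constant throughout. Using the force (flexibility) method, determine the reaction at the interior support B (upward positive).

Insert a hinge at B; M_B is the redundant, and each span becomes simply supported.
Rotations at B on the released spans (each span's end-slope, ×1/EI):
  span AB: point load 148 at a = 1.8: Pab(L + a)/(6LEI) = 383.6/EI
  span AB: point load 86.1 at a = 5.4: Pab(L + a)/(6LEI) = 446.3/EI
  span BC: point load 118 at a = 1.98: Pab(L + b)/(6LEI) = 403.3/EI
  relative rotation θ_0 = (830 + 403.3)/EI = 1233/EI
A unit hogging moment at B produces rotation L₁/(3EI) + L₂/(3EI) = 5.633/EI.
Slope continuity at B: θ_0 = M_B·5.633/EI, so M_B = 1233/5.633 = 218.9 kip·ft (hogging).
Span AB, ΣM about A with M_B applied at B: R_B^{AB}·9 = 731.3 + 218.9, so R_B^{AB} = 105.6 kip and R_A = 234.1 − 105.6 = 128.5 kip.
Span BC, ΣM about C: R_B^{BC}·7.9 = 698.6 + 218.9, so R_B^{BC} = 116.1 kip and R_C = 118 − 116.1 = 1.864 kip.
R_B = 105.6 + 116.1 = 221.7 kip.

R_B = 221.7 kip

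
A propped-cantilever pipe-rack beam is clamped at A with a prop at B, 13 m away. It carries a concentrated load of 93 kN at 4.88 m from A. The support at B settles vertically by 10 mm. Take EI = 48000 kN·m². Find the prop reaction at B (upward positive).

R_B = 16.54 kN

Release the roller at B. Primary structure: cantilever fixed at A.
Primary-structure tip deflection at B by superposition:
  point load 93 at a = 4.88: Pa²(3L − a)/(6EI) = 12594/EI
Tip deflection under a unit load at B: L³/(3EI) = 732.3/EI.
With EI = 48000 kN·m²: δ_0 = 0.26239 m and δ_{BB} = 0.015257 m/kN.
Compatibility — the beam at B must follow the support down by 0.01 m: δ_0 − R_B·δ_{BB} = 0.01, so R_B = (0.26239 − 0.01)/0.015257 = 16.54 kN.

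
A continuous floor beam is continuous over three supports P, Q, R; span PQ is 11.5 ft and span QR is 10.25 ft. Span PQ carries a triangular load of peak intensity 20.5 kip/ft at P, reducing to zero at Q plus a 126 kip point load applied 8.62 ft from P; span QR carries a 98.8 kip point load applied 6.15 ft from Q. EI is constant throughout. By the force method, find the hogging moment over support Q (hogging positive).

M_Q = 289.6 kip·ft

Release continuity at Q by inserting a hinge; the redundant is the internal moment M_Q. The primary structure is two simply-supported spans PQ and QR.
Rotations at Q on the released spans (each span's end-slope, ×1/EI):
  span PQ: triangular load, peak 20.5: 7w₀L³/(360EI) = 606.2/EI
  span PQ: point load 126 at a = 8.62: Pab(L + a)/(6LEI) = 912.1/EI
  span QR: point load 98.8 at a = 6.15: Pab(L + b)/(6LEI) = 581.3/EI
  relative rotation θ_0 = (1518 + 581.3)/EI = 2100/EI
A unit hogging moment at Q produces rotation L₁/(3EI) + L₂/(3EI) = 7.25/EI.
Slope continuity at Q: θ_0 = M_Q·7.25/EI, so M_Q = 2100/7.25 = 289.6 kip·ft (hogging).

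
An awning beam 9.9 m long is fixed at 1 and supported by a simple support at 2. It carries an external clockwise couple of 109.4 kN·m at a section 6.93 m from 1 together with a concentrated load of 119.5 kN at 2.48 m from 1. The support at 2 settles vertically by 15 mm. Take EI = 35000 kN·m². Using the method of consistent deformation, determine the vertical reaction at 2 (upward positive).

Take the reaction at 2 as the redundant and release it; the primary structure is a cantilever fixed at 1.
Free-end deflection of the primary structure under the applied loading (downward +):
  clockwise couple 109.4 at a = 6.93: M₀a(2L − a)/(2EI) = 4879/EI
  point load 119.5 at a = 2.48: Pa²(3L − a)/(6EI) = 3334/EI
  δ_0 = 8213/EI
Tip deflection under a unit load at 2: L³/(3EI) = 323.4/EI.
With EI = 35000 kN·m²: δ_0 = 0.23466 m and δ_{22} = 0.009241 m/kN.
Compatibility — the beam at 2 must follow the support down by 0.015 m: δ_0 − R_2·δ_{22} = 0.015, so R_2 = (0.23466 − 0.015)/0.009241 = 23.77 kN.

R_2 = 23.77 kN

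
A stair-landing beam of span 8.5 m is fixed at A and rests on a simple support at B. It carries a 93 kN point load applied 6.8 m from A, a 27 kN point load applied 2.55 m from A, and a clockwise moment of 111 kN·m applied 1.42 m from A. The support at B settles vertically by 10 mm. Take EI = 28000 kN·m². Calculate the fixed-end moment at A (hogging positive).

M_A = 188.5 kN·m

Choose R_B as the redundant. The primary structure is the cantilever fixed at A.
Deflection at B on the released cantilever, summing each load's contribution:
  point load 93 at a = 6.8: Pa²(3L − a)/(6EI) = 13403/EI
  point load 27 at a = 2.55: Pa²(3L − a)/(6EI) = 671.5/EI
  clockwise couple 111 at a = 1.42: M₀a(2L − a)/(2EI) = 1228/EI
  δ_0 = 15302/EI
Flexibility coefficient — unit upward force at B: δ_{BB} = L³/(3EI) = 204.7/EI.
With EI = 28000 kN·m²: δ_0 = 0.5465 m and δ_{BB} = 0.007311 m/kN.
Compatibility — the beam at B must follow the support down by 0.01 m: δ_0 − R_B·δ_{BB} = 0.01, so R_B = (0.5465 − 0.01)/0.007311 = 73.38 kN.
Moment equilibrium about A: M_A = Σ(load moments about A) − R_B·L = 812.2 − 73.38×8.5 = 188.5 kN·m.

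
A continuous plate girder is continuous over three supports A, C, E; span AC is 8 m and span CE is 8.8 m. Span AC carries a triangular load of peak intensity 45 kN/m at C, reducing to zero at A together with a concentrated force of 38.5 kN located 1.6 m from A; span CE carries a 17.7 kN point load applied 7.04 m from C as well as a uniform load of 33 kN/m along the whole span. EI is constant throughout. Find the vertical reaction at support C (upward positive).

Release continuity at C by inserting a hinge; the redundant is the internal moment M_C. The primary structure is two simply-supported spans AC and CE.
End slopes at the hinge C, treating each span as simply supported:
  span AC: triangular load, peak 45: w₀L³/(45EI) = 512/EI
  span AC: point load 38.5 at a = 1.6: Pab(L + a)/(6LEI) = 78.85/EI
  span CE: point load 17.7 at a = 7.04: Pab(L + b)/(6LEI) = 43.86/EI
  span CE: UDL 33: wL³/(24EI) = 937/EI
  relative rotation θ_0 = (590.8 + 980.9)/EI = 1572/EI
A unit hogging moment at C produces rotation L₁/(3EI) + L₂/(3EI) = 5.6/EI.
Slope continuity at C: θ_0 = M_C·5.6/EI, so M_C = 1572/5.6 = 280.7 kN·m (hogging).
Span AC, ΣM about A with M_C applied at C: R_C^{AC}·8 = 1022 + 280.7, so R_C^{AC} = 162.8 kN and R_A = 218.5 − 162.8 = 55.72 kN.
Span CE, ΣM about E: R_C^{CE}·8.8 = 1309 + 280.7, so R_C^{CE} = 180.6 kN and R_E = 308.1 − 180.6 = 127.5 kN.
R_C = 162.8 + 180.6 = 343.4 kN.

R_C = 343.4 kN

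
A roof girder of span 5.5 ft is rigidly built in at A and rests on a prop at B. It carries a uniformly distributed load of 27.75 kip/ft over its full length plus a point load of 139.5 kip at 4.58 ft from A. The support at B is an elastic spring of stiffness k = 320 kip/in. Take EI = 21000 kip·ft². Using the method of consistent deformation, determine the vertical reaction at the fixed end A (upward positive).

R_A = 144.6 kip

Remove the prop at B; the released (primary) structure is a cantilever built in at A.
Deflection at B on the released cantilever, summing each load's contribution:
  UDL 27.75: wL⁴/(8EI) = 3174/EI
  point load 139.5 at a = 4.58: Pa²(3L − a)/(6EI) = 5813/EI
  δ_0 = 8988/EI
Tip deflection under a unit load at B: L³/(3EI) = 55.46/EI.
With EI = 21000 kip·ft²: δ_0 = 0.42798 ft and δ_{BB} = 0.002641 ft/kip.
Compatibility — the spring shortens by R_B/k under the reaction it provides: δ_0 − R_B·δ_{BB} = R_B/k. With 1/k = 1/(320×12) ft/kip = 0.00026 ft/kip, R_B = δ_0 / (δ_{BB} + 1/k) = 0.42798 / (0.002641 + 0.00026) = 147.5 kip.
Vertical equilibrium: R_A = ΣP − R_B = 292.1 − 147.5 = 144.6 kip.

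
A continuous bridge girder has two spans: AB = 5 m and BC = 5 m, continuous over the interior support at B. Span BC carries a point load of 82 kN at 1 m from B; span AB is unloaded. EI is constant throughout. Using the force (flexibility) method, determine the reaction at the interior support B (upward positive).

Insert a hinge at B; M_B is the redundant, and each span becomes simply supported.
Discontinuity in slope at B on the released structure — sum the simple-span end rotations:
  span BC: point load 82 at a = 1: Pab(L + b)/(6LEI) = 98.4/EI
  relative rotation θ_0 = (0 + 98.4)/EI = 98.4/EI
A unit hogging moment at B produces rotation L₁/(3EI) + L₂/(3EI) = 3.333/EI.
Slope continuity at B: θ_0 = M_B·3.333/EI, so M_B = 98.4/3.333 = 29.52 kN·m (hogging).
Span AB, ΣM about A with M_B applied at B: R_B^{AB}·5 = 0 + 29.52, so R_B^{AB} = 5.904 kN and R_A = 0 − 5.904 = -5.904 kN.
Span BC, ΣM about C: R_B^{BC}·5 = 328 + 29.52, so R_B^{BC} = 71.5 kN and R_C = 82 − 71.5 = 10.5 kN.
R_B = 5.904 + 71.5 = 77.41 kN.

R_B = 77.41 kN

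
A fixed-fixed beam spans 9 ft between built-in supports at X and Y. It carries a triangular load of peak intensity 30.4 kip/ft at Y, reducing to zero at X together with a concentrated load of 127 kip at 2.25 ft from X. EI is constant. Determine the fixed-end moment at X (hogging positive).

Release both end moments; the primary structure is a simply-supported span XY with redundants M_X and M_Y.
On the primary (simply-supported) span, the end slopes from the loading are:
  at X: triangular load, peak 30.4: 7w₀L³/(360EI) = 430.9/EI
  at Y: triangular load, peak 30.4: w₀L³/(45EI) = 492.5/EI
  at X: point load 127 at a = 2.25: Pab(L + b)/(6LEI) = 562.6/EI
  at Y: point load 127 at a = 2.25: Pab(L + a)/(6LEI) = 401.8/EI
  θ_X0 = 993.5/EI,  θ_Y0 = 894.3/EI
Flexibility coefficients: a unit moment at one end gives L/(3EI) there and L/(6EI) at the far end, so f₁₁ = f₂₂ = 3/EI and f₁₂ = f₂₁ = 1.5/EI.
Compatibility — zero rotation at each built-in end:
  3 M_X + 1.5 M_Y = 993.5
  1.5 M_X + 3 M_Y = 894.3
Solving the pair gives M_X = 242.8 kip·ft and M_Y = 176.7 kip·ft (hogging).

M_X = 242.8 kip·ft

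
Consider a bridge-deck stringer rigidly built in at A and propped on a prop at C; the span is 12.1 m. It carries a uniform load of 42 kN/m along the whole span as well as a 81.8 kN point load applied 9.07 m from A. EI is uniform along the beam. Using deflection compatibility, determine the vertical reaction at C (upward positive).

R_C = 242.3 kN

Choose R_C as the redundant. The primary structure is the cantilever fixed at A.
Free-end deflection of the primary structure under the applied loading (downward +):
  UDL 42: wL⁴/(8EI) = 112538/EI
  point load 81.8 at a = 9.07: Pa²(3L − a)/(6EI) = 30540/EI
  δ_0 = 143078/EI
Flexibility coefficient — unit upward force at C: δ_{CC} = L³/(3EI) = 590.5/EI.
The prop prevents deflection at C: R_C = δ_0/δ_{CC} = 143078/590.5 = 242.3 kN.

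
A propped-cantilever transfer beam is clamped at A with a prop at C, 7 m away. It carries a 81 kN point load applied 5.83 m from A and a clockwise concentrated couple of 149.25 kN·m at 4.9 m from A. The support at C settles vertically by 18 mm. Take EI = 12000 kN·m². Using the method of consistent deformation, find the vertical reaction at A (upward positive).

Choose R_C as the redundant. The primary structure is the cantilever fixed at A.
Downward deflection at the released point C due to the loads:
  point load 81 at a = 5.83: Pa²(3L − a)/(6EI) = 6961/EI
  clockwise couple 149.25 at a = 4.9: M₀a(2L − a)/(2EI) = 3328/EI
  δ_0 = 10288/EI
Flexibility coefficient — unit upward force at C: δ_{CC} = L³/(3EI) = 114.3/EI.
With EI = 12000 kN·m²: δ_0 = 0.85736 m and δ_{CC} = 0.009528 m/kN.
Compatibility — the beam at C must follow the support down by 0.018 m: δ_0 − R_C·δ_{CC} = 0.018, so R_C = (0.85736 − 0.018)/0.009528 = 88.1 kN.
Vertical equilibrium: R_A = ΣP − R_C = 81 − 88.1 = -7.096 kN.

R_A = -7.096 kN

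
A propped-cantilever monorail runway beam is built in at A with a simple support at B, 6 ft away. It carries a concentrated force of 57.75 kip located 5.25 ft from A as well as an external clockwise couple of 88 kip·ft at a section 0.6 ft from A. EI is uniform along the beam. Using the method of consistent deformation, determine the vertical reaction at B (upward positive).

Remove the prop at B; the released (primary) structure is a cantilever built in at A.
Free-end deflection of the primary structure under the applied loading (downward +):
  point load 57.75 at a = 5.25: Pa²(3L − a)/(6EI) = 3382/EI
  clockwise couple 88 at a = 0.6: M₀a(2L − a)/(2EI) = 301/EI
  δ_0 = 3683/EI
Flexibility coefficient — unit upward force at B: δ_{BB} = L³/(3EI) = 72/EI.
The prop prevents deflection at B: R_B = δ_0/δ_{BB} = 3683/72 = 51.16 kip.

R_B = 51.16 kip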